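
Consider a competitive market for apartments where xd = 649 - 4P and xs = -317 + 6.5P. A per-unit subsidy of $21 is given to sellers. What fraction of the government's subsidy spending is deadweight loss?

DWL / government spending = 26/333

Pre-subsidy: 649 - 4P = -317 + 6.5P gives P* = 92, x* = 281.
With the subsidy, sellers receive Ps = Pb + 21 for each unit, where Pb is the price buyers pay.
Supply in terms of Pb becomes xs = -317 + 6.5(Pb + 21) = -180.5 + 6.5Pb. Setting this equal to demand: 649 - 4Pb = -180.5 + 6.5Pb, so Pb = 79.
Sellers receive Ps = 79 + 21 = 100; x' = 649 − 4·79 = 333.
ΔCS = ½(281 + 333)(92 − 79) = 3991; ΔPS = ½(281 + 333)(100 − 92) = 2456.
Government spending = 21 × 333 = 6993.
DWL = ½ × 21 × (333 − 281) = 546; fraction = 546 / 6993 = 26/333.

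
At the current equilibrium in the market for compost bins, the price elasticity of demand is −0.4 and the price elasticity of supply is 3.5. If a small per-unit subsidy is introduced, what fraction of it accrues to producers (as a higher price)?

For a small subsidy around the equilibrium, the benefit split depends on the relative slopes, which at a point are proportional to the elasticities.
Buyer share = εs/(εs + |εd|) = 3.5/(3.5 + 0.4) = 35/39; seller share = |εd|/(εs + |εd|) = 4/39.
So producers capture 4/39 of the subsidy.

Producer share = 4/39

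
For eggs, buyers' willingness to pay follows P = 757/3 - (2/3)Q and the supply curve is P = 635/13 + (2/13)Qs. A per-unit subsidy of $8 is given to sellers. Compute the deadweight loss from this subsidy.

Pre-subsidy: 757/3 - (2/3)Q = 635/13 + (2/13)Q gives Q* = 248 and P* = 87.
With the subsidy, sellers receive Ps = Pb + 8 for each unit, where Pb is the price buyers pay.
On the curves, Pb = 757/3 - (2/3)Q and Ps = 635/13 + (2/13)Q; the wedge Ps − Pb = 8 gives 635/13 + (2/13)Q − (757/3 - (2/3)Q) = 8, so Q' = 257.75.
Then Pb = 757/3 − (2/3)·257.75 = 80.5 and Ps = 635/13 + (2/13)·257.75 = 88.5.
The subsidy expands output by 257.75 − 248 = 9.75 past the efficient level; on those units the gap between marginal cost and willingness to pay runs from 0 up to 8.
DWL = ½ × 8 × 9.75 = 39.

Deadweight loss = $39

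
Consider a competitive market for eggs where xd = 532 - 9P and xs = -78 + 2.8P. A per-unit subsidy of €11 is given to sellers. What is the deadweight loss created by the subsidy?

Pre-subsidy: 532 - 9P = -78 + 2.8P gives P* = 3050/59, x* = 3938/59.
With the subsidy, sellers receive Ps = Pb + 11 for each unit, where Pb is the price buyers pay.
Supply in terms of Pb becomes xs = -78 + 2.8(Pb + 11) = -47.2 + 2.8Pb. Setting this equal to demand: 532 - 9Pb = -47.2 + 2.8Pb, so Pb = 2896/59.
Sellers receive Ps = 2896/59 + 11 = 3545/59; x' = 532 − 9·(2896/59) = 5324/59.
The subsidy expands output by 5324/59 − 3938/59 = 1386/59 past the efficient level; on those units the gap between marginal cost and willingness to pay runs from 0 up to 11.
DWL = ½ × 11 × 1386/59 = 7623/59.

Deadweight loss = 7623/59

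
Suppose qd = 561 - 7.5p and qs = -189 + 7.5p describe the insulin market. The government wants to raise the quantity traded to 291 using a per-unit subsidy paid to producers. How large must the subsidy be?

At q = 291, invert demand for the buyer price: pb = (561 − 291)/7.5 = 36; invert supply for the seller price: ps = (291 − (-189))/7.5 = 64.
The subsidy must fill the gap: s = ps − pb = 64 − 36 = 28.

Required subsidy s = 28 per unit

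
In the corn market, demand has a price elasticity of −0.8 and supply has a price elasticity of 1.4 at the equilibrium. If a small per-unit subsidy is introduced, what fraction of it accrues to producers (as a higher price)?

For a small subsidy around the equilibrium, the benefit split depends on the relative slopes, which at a point are proportional to the elasticities.
Buyer share = εs/(εs + |εd|) = 1.4/(1.4 + 0.8) = 7/11; seller share = |εd|/(εs + |εd|) = 4/11.
So producers capture 4/11 of the subsidy.

Producer share = 4/11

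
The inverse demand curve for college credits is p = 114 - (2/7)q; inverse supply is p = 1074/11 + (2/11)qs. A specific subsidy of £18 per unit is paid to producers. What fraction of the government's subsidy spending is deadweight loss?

DWL / government spending = 11/42

Pre-subsidy: 114 - (2/7)q = 1074/11 + (2/11)q gives q* = 35 and p* = 104.
With the subsidy, sellers receive ps = pb + 18 for each unit, where pb is the price buyers pay.
On the curves, pb = 114 - (2/7)q and ps = 1074/11 + (2/11)q; the wedge ps − pb = 18 gives 1074/11 + (2/11)q − (114 - (2/7)q) = 18, so q' = 73.5.
Then pb = 114 − (2/7)·73.5 = 93 and ps = 1074/11 + (2/11)·73.5 = 111.
ΔCS = ½(35 + 73.5)(104 − 93) = 596.75; ΔPS = ½(35 + 73.5)(111 − 104) = 379.75.
Government spending = 18 × 73.5 = 1323.
DWL = ½ × 18 × (73.5 − 35) = 346.5; fraction = 346.5 / 1323 = 11/42.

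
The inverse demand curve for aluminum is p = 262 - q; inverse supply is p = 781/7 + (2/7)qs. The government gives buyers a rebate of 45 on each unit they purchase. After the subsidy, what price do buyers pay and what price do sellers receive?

Pre-subsidy: 262 - q = 781/7 + (2/7)q gives q* = 117 and p* = 145.
With the rebate, buyers effectively pay pb = ps − 45, where ps is the price sellers receive.
On the curves, pb = 262 - q and ps = 781/7 + (2/7)q; the wedge ps − pb = 45 gives 781/7 + (2/7)q − (262 - q) = 45, so q' = 152.
Then pb = 262 − 1·152 = 110 and ps = 781/7 + (2/7)·152 = 155.

Buyers pay 110; sellers receive 155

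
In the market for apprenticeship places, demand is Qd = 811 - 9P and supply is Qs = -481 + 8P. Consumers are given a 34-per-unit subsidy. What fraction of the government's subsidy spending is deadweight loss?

DWL / government spending = 72/271

Pre-subsidy: 811 - 9P = -481 + 8P gives P* = 76, Q* = 127.
With the rebate, buyers effectively pay Pb = Ps − 34, where Ps is the price sellers receive.
Demand in terms of Ps becomes Qd = 811 − 9(Ps − 34) = 1117 - 9Ps. Setting this equal to supply: 1117 - 9Ps = -481 + 8Ps, so Ps = 94.
Buyers pay Pb = 94 − 34 = 60; Q' = -481 + 8·94 = 271.
ΔCS = ½(127 + 271)(76 − 60) = 3184; ΔPS = ½(127 + 271)(94 − 76) = 3582.
Government spending = 34 × 271 = 9214.
DWL = ½ × 34 × (271 − 127) = 2448; fraction = 2448 / 9214 = 72/271.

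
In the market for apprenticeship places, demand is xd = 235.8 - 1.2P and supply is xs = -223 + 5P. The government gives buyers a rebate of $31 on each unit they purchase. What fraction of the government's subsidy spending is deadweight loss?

DWL / government spending = 5/59

Pre-subsidy: 235.8 - 1.2P = -223 + 5P gives P* = 74, x* = 147.
With the rebate, buyers effectively pay Pb = Ps − 31, where Ps is the price sellers receive.
Demand in terms of Ps becomes xd = 235.8 − 1.2(Ps − 31) = 273 - 1.2Ps. Setting this equal to supply: 273 - 1.2Ps = -223 + 5Ps, so Ps = 80.
Buyers pay Pb = 80 − 31 = 49; x' = -223 + 5·80 = 177.
ΔCS = ½(147 + 177)(74 − 49) = 4050; ΔPS = ½(147 + 177)(80 − 74) = 972.
Government spending = 31 × 177 = 5487.
DWL = ½ × 31 × (177 − 147) = 465; fraction = 465 / 5487 = 5/59.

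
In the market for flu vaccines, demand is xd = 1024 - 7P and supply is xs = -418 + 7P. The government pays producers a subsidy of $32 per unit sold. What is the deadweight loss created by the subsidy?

Deadweight loss = $1792

Pre-subsidy: 1024 - 7P = -418 + 7P gives P* = 103, x* = 303.
With the subsidy, sellers receive Ps = Pb + 32 for each unit, where Pb is the price buyers pay.
Supply in terms of Pb becomes xs = -418 + 7(Pb + 32) = -194 + 7Pb. Setting this equal to demand: 1024 - 7Pb = -194 + 7Pb, so Pb = 87.
Sellers receive Ps = 87 + 32 = 119; x' = 1024 − 7·87 = 415.
The subsidy expands output by 415 − 303 = 112 past the efficient level; on those units the gap between marginal cost and willingness to pay runs from 0 up to 32.
DWL = ½ × 32 × 112 = 1792.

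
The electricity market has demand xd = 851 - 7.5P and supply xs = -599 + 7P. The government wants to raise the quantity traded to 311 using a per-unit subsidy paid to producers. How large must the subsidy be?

At x = 311, invert demand for the buyer price: Pb = (851 − 311)/7.5 = 72; invert supply for the seller price: Ps = (311 − (-599))/7 = 130.
The subsidy must fill the gap: s = Ps − Pb = 130 − 72 = 58.

Required subsidy s = 58 per unit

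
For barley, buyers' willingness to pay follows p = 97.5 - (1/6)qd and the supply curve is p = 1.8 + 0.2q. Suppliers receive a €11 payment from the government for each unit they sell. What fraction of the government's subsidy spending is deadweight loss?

DWL / government spending = 5/97

Pre-subsidy: 97.5 - (1/6)q = 1.8 + 0.2q gives q* = 261 and p* = 54.
With the subsidy, sellers receive ps = pb + 11 for each unit, where pb is the price buyers pay.
On the curves, pb = 97.5 - (1/6)q and ps = 1.8 + 0.2q; the wedge ps − pb = 11 gives 1.8 + 0.2q − (97.5 - (1/6)q) = 11, so q' = 291.
Then pb = 97.5 − (1/6)·291 = 49 and ps = 1.8 + 0.2·291 = 60.
ΔCS = ½(261 + 291)(54 − 49) = 1380; ΔPS = ½(261 + 291)(60 − 54) = 1656.
Government spending = 11 × 291 = 3201.
DWL = ½ × 11 × (291 − 261) = 165; fraction = 165 / 3201 = 5/97.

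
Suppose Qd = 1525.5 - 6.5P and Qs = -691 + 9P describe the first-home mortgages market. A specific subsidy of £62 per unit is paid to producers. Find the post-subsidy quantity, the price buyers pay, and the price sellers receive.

Pre-subsidy: 1525.5 - 6.5P = -691 + 9P gives P* = 143, Q* = 596.
With the subsidy, sellers receive Ps = Pb + 62 for each unit, where Pb is the price buyers pay.
Supply in terms of Pb becomes Qs = -691 + 9(Pb + 62) = -133 + 9Pb. Setting this equal to demand: 1525.5 - 6.5Pb = -133 + 9Pb, so Pb = 107.
Sellers receive Ps = 107 + 62 = 169; Q' = 1525.5 − 6.5·107 = 830.

Q' = 830; buyers pay £107; sellers receive £169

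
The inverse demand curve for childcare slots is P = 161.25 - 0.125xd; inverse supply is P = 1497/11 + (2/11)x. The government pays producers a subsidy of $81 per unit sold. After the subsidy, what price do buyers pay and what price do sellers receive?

Buyers pay $118; sellers receive $199

Pre-subsidy: 161.25 - 0.125x = 1497/11 + (2/11)x gives x* = 82 and P* = 151.
With the subsidy, sellers receive Ps = Pb + 81 for each unit, where Pb is the price buyers pay.
On the curves, Pb = 161.25 - 0.125x and Ps = 1497/11 + (2/11)x; the wedge Ps − Pb = 81 gives 1497/11 + (2/11)x − (161.25 - 0.125x) = 81, so x' = 346.
Then Pb = 161.25 − 0.125·346 = 118 and Ps = 1497/11 + (2/11)·346 = 199.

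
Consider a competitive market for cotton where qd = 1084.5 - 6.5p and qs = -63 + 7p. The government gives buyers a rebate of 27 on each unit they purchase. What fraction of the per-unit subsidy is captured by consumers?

Pre-subsidy: 1084.5 - 6.5p = -63 + 7p gives p* = 85, q* = 532.
With the rebate, buyers effectively pay pb = ps − 27, where ps is the price sellers receive.
Demand in terms of ps becomes qd = 1084.5 − 6.5(ps − 27) = 1260 - 6.5ps. Setting this equal to supply: 1260 - 6.5ps = -63 + 7ps, so ps = 98.
Buyers pay pb = 98 − 27 = 71; q' = -63 + 7·98 = 623.
Buyers' price falls by p* − pb = 85 − 71 = 14; sellers' price rises by ps − p* = 98 − 85 = 13.
So consumers capture 14/27 = 14/27 of each unit of subsidy.

Consumer share = 14/27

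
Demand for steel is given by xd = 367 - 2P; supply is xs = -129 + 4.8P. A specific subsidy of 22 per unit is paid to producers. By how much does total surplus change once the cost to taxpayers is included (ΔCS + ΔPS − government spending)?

Net change in total surplus = -5808/17

Pre-subsidy: 367 - 2P = -129 + 4.8P gives P* = 1240/17, x* = 3759/17.
With the subsidy, sellers receive Ps = Pb + 22 for each unit, where Pb is the price buyers pay.
Supply in terms of Pb becomes xs = -129 + 4.8(Pb + 22) = -23.4 + 4.8Pb. Setting this equal to demand: 367 - 2Pb = -23.4 + 4.8Pb, so Pb = 976/17.
Sellers receive Ps = 976/17 + 22 = 1350/17; x' = 367 − 2·(976/17) = 4287/17.
ΔCS = ½(3759/17 + 4287/17)(1240/17 − 976/17) = 1062072/289; ΔPS = ½(3759/17 + 4287/17)(1350/17 − 1240/17) = 442530/289.
Government spending = 22 × 4287/17 = 94314/17.
Net change = 1062072/289 + 442530/289 − 94314/17 = -5808/17. The loss equals the DWL triangle ½·22·528/17.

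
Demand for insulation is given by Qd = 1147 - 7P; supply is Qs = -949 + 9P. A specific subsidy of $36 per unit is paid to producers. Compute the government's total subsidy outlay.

Pre-subsidy: 1147 - 7P = -949 + 9P gives P* = 131, Q* = 230.
With the subsidy, sellers receive Ps = Pb + 36 for each unit, where Pb is the price buyers pay.
Supply in terms of Pb becomes Qs = -949 + 9(Pb + 36) = -625 + 9Pb. Setting this equal to demand: 1147 - 7Pb = -625 + 9Pb, so Pb = 110.75.
Sellers receive Ps = 110.75 + 36 = 146.75; Q' = 1147 − 7·110.75 = 371.75.
Government outlay = subsidy × quantity = 36 × 371.75 = 13383.

Government cost = $13383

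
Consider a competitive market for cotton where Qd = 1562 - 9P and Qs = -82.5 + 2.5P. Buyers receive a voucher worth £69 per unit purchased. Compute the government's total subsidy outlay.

Government cost = £28290

Pre-subsidy: 1562 - 9P = -82.5 + 2.5P gives P* = 143, Q* = 275.
With the rebate, buyers effectively pay Pb = Ps − 69, where Ps is the price sellers receive.
Demand in terms of Ps becomes Qd = 1562 − 9(Ps − 69) = 2183 - 9Ps. Setting this equal to supply: 2183 - 9Ps = -82.5 + 2.5Ps, so Ps = 197.
Buyers pay Pb = 197 − 69 = 128; Q' = -82.5 + 2.5·197 = 410.
Government outlay = subsidy × quantity = 69 × 410 = 28290.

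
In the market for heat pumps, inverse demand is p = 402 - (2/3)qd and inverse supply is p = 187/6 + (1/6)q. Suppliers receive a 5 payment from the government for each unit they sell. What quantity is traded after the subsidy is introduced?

Pre-subsidy: 402 - (2/3)q = 187/6 + (1/6)q gives q* = 445 and p* = 316/3.
With the subsidy, sellers receive ps = pb + 5 for each unit, where pb is the price buyers pay.
On the curves, pb = 402 - (2/3)q and ps = 187/6 + (1/6)q; the wedge ps − pb = 5 gives 187/6 + (1/6)q − (402 - (2/3)q) = 5, so q' = 451.
Then pb = 402 − (2/3)·451 = 304/3 and ps = 187/6 + (1/6)·451 = 319/3.

q' = 451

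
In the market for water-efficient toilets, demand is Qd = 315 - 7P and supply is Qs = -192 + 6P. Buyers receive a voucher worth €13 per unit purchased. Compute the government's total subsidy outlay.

Government cost = €1092

Pre-subsidy: 315 - 7P = -192 + 6P gives P* = 39, Q* = 42.
With the rebate, buyers effectively pay Pb = Ps − 13, where Ps is the price sellers receive.
Demand in terms of Ps becomes Qd = 315 − 7(Ps − 13) = 406 - 7Ps. Setting this equal to supply: 406 - 7Ps = -192 + 6Ps, so Ps = 46.
Buyers pay Pb = 46 − 13 = 33; Q' = -192 + 6·46 = 84.
Government outlay = subsidy × quantity = 13 × 84 = 1092.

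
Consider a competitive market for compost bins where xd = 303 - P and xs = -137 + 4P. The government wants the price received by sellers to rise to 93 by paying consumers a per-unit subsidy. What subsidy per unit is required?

At a seller price of 93, quantity supplied is -137 + 4·93 = 235.
Buyers absorb 235 only when they pay Pb with 303 − 1·Pb = 235, i.e. Pb = 68.
s = Ps − Pb = 93 − 68 = 25.

Required subsidy s = 25 per unit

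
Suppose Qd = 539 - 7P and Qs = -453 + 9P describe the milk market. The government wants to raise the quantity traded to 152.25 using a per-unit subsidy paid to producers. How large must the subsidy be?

At Q = 152.25, invert demand for the buyer price: Pb = (539 − 152.25)/7 = 55.25; invert supply for the seller price: Ps = (152.25 − (-453))/9 = 67.25.
The subsidy must fill the gap: s = Ps − Pb = 67.25 − 55.25 = 12.

Required subsidy s = 12 per unit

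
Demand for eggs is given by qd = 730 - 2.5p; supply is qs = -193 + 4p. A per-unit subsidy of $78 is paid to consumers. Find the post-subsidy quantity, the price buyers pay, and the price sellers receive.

Pre-subsidy: 730 - 2.5p = -193 + 4p gives p* = 142, q* = 375.
With the rebate, buyers effectively pay pb = ps − 78, where ps is the price sellers receive.
Demand in terms of ps becomes qd = 730 − 2.5(ps − 78) = 925 - 2.5ps. Setting this equal to supply: 925 - 2.5ps = -193 + 4ps, so ps = 172.
Buyers pay pb = 172 − 78 = 94; q' = -193 + 4·172 = 495.

q' = 495; buyers pay $94; sellers receive $172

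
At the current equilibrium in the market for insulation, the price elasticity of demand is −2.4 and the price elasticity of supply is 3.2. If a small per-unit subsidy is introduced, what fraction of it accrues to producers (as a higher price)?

For a small subsidy around the equilibrium, the benefit split depends on the relative slopes, which at a point are proportional to the elasticities.
Buyer share = εs/(εs + |εd|) = 3.2/(3.2 + 2.4) = 4/7; seller share = |εd|/(εs + |εd|) = 3/7.
So producers capture 3/7 of the subsidy.

Producer share = 3/7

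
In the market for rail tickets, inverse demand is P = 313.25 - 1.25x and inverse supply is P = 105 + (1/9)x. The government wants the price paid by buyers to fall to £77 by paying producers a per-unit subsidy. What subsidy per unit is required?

Required subsidy s = £49 per unit

At a buyer price of 77, quantity demanded is 250.6 − 0.8·77 = 189.
Sellers supply 189 only when they receive Ps = 105 + (1/9)·189 = 126.
s = Ps − Pb = 126 − 77 = 49.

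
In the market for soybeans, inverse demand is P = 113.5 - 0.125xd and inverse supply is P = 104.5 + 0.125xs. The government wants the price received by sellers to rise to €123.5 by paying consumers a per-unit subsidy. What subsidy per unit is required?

At a seller price of 123.5, quantity supplied is -836 + 8·123.5 = 152.
Buyers absorb 152 only when they pay Pb = 113.5 − 0.125·152 = 94.5.
s = Ps − Pb = 123.5 − 94.5 = 29.

Required subsidy s = €29 per unit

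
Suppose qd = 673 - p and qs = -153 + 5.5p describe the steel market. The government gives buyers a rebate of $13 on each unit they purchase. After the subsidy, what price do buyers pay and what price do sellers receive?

Pre-subsidy: 673 - p = -153 + 5.5p gives p* = 1652/13, q* = 7097/13.
With the rebate, buyers effectively pay pb = ps − 13, where ps is the price sellers receive.
Demand in terms of ps becomes qd = 673 − 1(ps − 13) = 686 - ps. Setting this equal to supply: 686 - ps = -153 + 5.5ps, so ps = 1678/13.
Buyers pay pb = 1678/13 − 13 = 1509/13; q' = -153 + 5.5·(1678/13) = 7240/13.

Buyers pay 1509/13; sellers receive 1678/13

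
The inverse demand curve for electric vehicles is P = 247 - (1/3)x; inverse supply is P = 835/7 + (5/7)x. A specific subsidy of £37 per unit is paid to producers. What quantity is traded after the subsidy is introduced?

Pre-subsidy: 247 - (1/3)x = 835/7 + (5/7)x gives x* = 1341/11 and P* = 2270/11.
With the subsidy, sellers receive Ps = Pb + 37 for each unit, where Pb is the price buyers pay.
On the curves, Pb = 247 - (1/3)x and Ps = 835/7 + (5/7)x; the wedge Ps − Pb = 37 gives 835/7 + (5/7)x − (247 - (1/3)x) = 37, so x' = 3459/22.
Then Pb = 247 − (1/3)·(3459/22) = 4281/22 and Ps = 835/7 + (5/7)·(3459/22) = 5095/22.

x' = 3459/22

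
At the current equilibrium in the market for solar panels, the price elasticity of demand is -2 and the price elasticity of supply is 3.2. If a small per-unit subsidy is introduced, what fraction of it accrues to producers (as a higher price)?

For a small subsidy around the equilibrium, the benefit split depends on the relative slopes, which at a point are proportional to the elasticities.
Buyer share = εs/(εs + |εd|) = 3.2/(3.2 + 2) = 8/13; seller share = |εd|/(εs + |εd|) = 5/13.
So producers capture 5/13 of the subsidy.

Producer share = 5/13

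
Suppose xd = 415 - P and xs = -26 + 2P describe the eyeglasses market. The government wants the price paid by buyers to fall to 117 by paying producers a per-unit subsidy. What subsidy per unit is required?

Required subsidy s = 45 per unit

At a buyer price of 117, quantity demanded is 415 − 1·117 = 298.
Sellers supply 298 only when they receive Ps with -26 + 2·Ps = 298, i.e. Ps = 162.
s = Ps − Pb = 162 − 117 = 45.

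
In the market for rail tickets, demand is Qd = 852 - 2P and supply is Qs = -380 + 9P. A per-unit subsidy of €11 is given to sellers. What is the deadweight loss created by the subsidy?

Deadweight loss = €99

Pre-subsidy: 852 - 2P = -380 + 9P gives P* = 112, Q* = 628.
With the subsidy, sellers receive Ps = Pb + 11 for each unit, where Pb is the price buyers pay.
Supply in terms of Pb becomes Qs = -380 + 9(Pb + 11) = -281 + 9Pb. Setting this equal to demand: 852 - 2Pb = -281 + 9Pb, so Pb = 103.
Sellers receive Ps = 103 + 11 = 114; Q' = 852 − 2·103 = 646.
The subsidy expands output by 646 − 628 = 18 past the efficient level; on those units the gap between marginal cost and willingness to pay runs from 0 up to 11.
DWL = ½ × 11 × 18 = 99.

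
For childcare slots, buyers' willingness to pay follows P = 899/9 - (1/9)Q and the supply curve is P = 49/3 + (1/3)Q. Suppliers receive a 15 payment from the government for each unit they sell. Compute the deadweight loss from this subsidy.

Deadweight loss = 253.125

Pre-subsidy: 899/9 - (1/9)Q = 49/3 + (1/3)Q gives Q* = 188 and P* = 79.
With the subsidy, sellers receive Ps = Pb + 15 for each unit, where Pb is the price buyers pay.
On the curves, Pb = 899/9 - (1/9)Q and Ps = 49/3 + (1/3)Q; the wedge Ps − Pb = 15 gives 49/3 + (1/3)Q − (899/9 - (1/9)Q) = 15, so Q' = 221.75.
Then Pb = 899/9 − (1/9)·221.75 = 75.25 and Ps = 49/3 + (1/3)·221.75 = 90.25.
The subsidy expands output by 221.75 − 188 = 33.75 past the efficient level; on those units the gap between marginal cost and willingness to pay runs from 0 up to 15.
DWL = ½ × 15 × 33.75 = 253.125.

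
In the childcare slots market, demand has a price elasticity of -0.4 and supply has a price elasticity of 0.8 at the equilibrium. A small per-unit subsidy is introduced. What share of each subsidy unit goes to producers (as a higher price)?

For a small subsidy around the equilibrium, the benefit split depends on the relative slopes, which at a point are proportional to the elasticities.
Buyer share = εs/(εs + |εd|) = 0.8/(0.8 + 0.4) = 2/3; seller share = |εd|/(εs + |εd|) = 1/3.
So producers capture 1/3 of the subsidy.

Producer share = 1/3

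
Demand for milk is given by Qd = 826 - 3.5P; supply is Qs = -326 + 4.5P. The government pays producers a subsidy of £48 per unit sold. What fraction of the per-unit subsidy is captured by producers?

Producer share = 0.4375

Pre-subsidy: 826 - 3.5P = -326 + 4.5P gives P* = 144, Q* = 322.
With the subsidy, sellers receive Ps = Pb + 48 for each unit, where Pb is the price buyers pay.
Supply in terms of Pb becomes Qs = -326 + 4.5(Pb + 48) = -110 + 4.5Pb. Setting this equal to demand: 826 - 3.5Pb = -110 + 4.5Pb, so Pb = 117.
Sellers receive Ps = 117 + 48 = 165; Q' = 826 − 3.5·117 = 416.5.
Buyers' price falls by P* − Pb = 144 − 117 = 27; sellers' price rises by Ps − P* = 165 − 144 = 21.
So producers capture 21/48 = 0.4375 of each unit of subsidy.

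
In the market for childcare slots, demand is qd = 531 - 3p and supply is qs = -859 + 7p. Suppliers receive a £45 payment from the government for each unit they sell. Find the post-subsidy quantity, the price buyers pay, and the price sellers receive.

Pre-subsidy: 531 - 3p = -859 + 7p gives p* = 139, q* = 114.
With the subsidy, sellers receive ps = pb + 45 for each unit, where pb is the price buyers pay.
Supply in terms of pb becomes qs = -859 + 7(pb + 45) = -544 + 7pb. Setting this equal to demand: 531 - 3pb = -544 + 7pb, so pb = 107.5.
Sellers receive ps = 107.5 + 45 = 152.5; q' = 531 − 3·107.5 = 208.5.

q' = 208.5; buyers pay £107.5; sellers receive £152.5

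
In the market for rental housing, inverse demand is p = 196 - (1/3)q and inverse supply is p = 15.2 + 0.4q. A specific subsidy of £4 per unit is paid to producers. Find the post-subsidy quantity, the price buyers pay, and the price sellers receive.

Pre-subsidy: 196 - (1/3)q = 15.2 + 0.4q gives q* = 2712/11 and p* = 1252/11.
With the subsidy, sellers receive ps = pb + 4 for each unit, where pb is the price buyers pay.
On the curves, pb = 196 - (1/3)q and ps = 15.2 + 0.4q; the wedge ps − pb = 4 gives 15.2 + 0.4q − (196 - (1/3)q) = 4, so q' = 252.
Then pb = 196 − (1/3)·252 = 112 and ps = 15.2 + 0.4·252 = 116.

q' = 252; buyers pay £112; sellers receive £116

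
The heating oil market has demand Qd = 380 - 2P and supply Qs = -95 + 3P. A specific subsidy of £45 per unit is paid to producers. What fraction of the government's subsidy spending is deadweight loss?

DWL / government spending = 27/244

Pre-subsidy: 380 - 2P = -95 + 3P gives P* = 95, Q* = 190.
With the subsidy, sellers receive Ps = Pb + 45 for each unit, where Pb is the price buyers pay.
Supply in terms of Pb becomes Qs = -95 + 3(Pb + 45) = 40 + 3Pb. Setting this equal to demand: 380 - 2Pb = 40 + 3Pb, so Pb = 68.
Sellers receive Ps = 68 + 45 = 113; Q' = 380 − 2·68 = 244.
ΔCS = ½(190 + 244)(95 − 68) = 5859; ΔPS = ½(190 + 244)(113 − 95) = 3906.
Government spending = 45 × 244 = 10980.
DWL = ½ × 45 × (244 − 190) = 1215; fraction = 1215 / 10980 = 27/244.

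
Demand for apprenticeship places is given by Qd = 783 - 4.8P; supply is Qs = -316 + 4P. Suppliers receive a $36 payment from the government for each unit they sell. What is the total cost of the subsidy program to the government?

Pre-subsidy: 783 - 4.8P = -316 + 4P gives P* = 5495/44, Q* = 2019/11.
With the subsidy, sellers receive Ps = Pb + 36 for each unit, where Pb is the price buyers pay.
Supply in terms of Pb becomes Qs = -316 + 4(Pb + 36) = -172 + 4Pb. Setting this equal to demand: 783 - 4.8Pb = -172 + 4Pb, so Pb = 4775/44.
Sellers receive Ps = 4775/44 + 36 = 6359/44; Q' = 783 − 4.8·(4775/44) = 2883/11.
Government outlay = subsidy × quantity = 36 × 2883/11 = 103788/11.

Government cost = 103788/11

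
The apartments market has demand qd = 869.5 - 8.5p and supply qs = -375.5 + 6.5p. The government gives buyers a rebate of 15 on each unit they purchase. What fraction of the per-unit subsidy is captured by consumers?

Consumer share = 13/30

Pre-subsidy: 869.5 - 8.5p = -375.5 + 6.5p gives p* = 83, q* = 164.
With the rebate, buyers effectively pay pb = ps − 15, where ps is the price sellers receive.
Demand in terms of ps becomes qd = 869.5 − 8.5(ps − 15) = 997 - 8.5ps. Setting this equal to supply: 997 - 8.5ps = -375.5 + 6.5ps, so ps = 91.5.
Buyers pay pb = 91.5 − 15 = 76.5; q' = -375.5 + 6.5·91.5 = 219.25.
Buyers' price falls by p* − pb = 83 − 76.5 = 6.5; sellers' price rises by ps − p* = 91.5 − 83 = 8.5.
So consumers capture 6.5/15 = 13/30 of each unit of subsidy.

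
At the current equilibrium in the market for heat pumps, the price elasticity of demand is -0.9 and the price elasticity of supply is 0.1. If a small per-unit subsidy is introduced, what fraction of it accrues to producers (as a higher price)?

For a small subsidy around the equilibrium, the benefit split depends on the relative slopes, which at a point are proportional to the elasticities.
Buyer share = εs/(εs + |εd|) = 0.1/(0.1 + 0.9) = 0.1; seller share = |εd|/(εs + |εd|) = 0.9.
So producers capture 0.9 of the subsidy.

Producer share = 0.9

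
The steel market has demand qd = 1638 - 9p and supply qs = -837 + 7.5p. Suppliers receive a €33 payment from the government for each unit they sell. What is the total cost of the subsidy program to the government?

Government cost = €13959

Pre-subsidy: 1638 - 9p = -837 + 7.5p gives p* = 150, q* = 288.
With the subsidy, sellers receive ps = pb + 33 for each unit, where pb is the price buyers pay.
Supply in terms of pb becomes qs = -837 + 7.5(pb + 33) = -589.5 + 7.5pb. Setting this equal to demand: 1638 - 9pb = -589.5 + 7.5pb, so pb = 135.
Sellers receive ps = 135 + 33 = 168; q' = 1638 − 9·135 = 423.
Government outlay = subsidy × quantity = 33 × 423 = 13959.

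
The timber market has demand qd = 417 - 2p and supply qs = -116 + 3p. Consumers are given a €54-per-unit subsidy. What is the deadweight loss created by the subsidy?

Deadweight loss = €1749.6

Pre-subsidy: 417 - 2p = -116 + 3p gives p* = 106.6, q* = 203.8.
With the rebate, buyers effectively pay pb = ps − 54, where ps is the price sellers receive.
Demand in terms of ps becomes qd = 417 − 2(ps − 54) = 525 - 2ps. Setting this equal to supply: 525 - 2ps = -116 + 3ps, so ps = 128.2.
Buyers pay pb = 128.2 − 54 = 74.2; q' = -116 + 3·128.2 = 268.6.
The subsidy expands output by 268.6 − 203.8 = 64.8 past the efficient level; on those units the gap between marginal cost and willingness to pay runs from 0 up to 54.
DWL = ½ × 54 × 64.8 = 1749.6.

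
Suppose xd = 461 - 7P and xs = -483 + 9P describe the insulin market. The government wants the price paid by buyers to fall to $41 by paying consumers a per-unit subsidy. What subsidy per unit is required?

At a buyer price of 41, quantity demanded is 461 − 7·41 = 174.
Sellers supply 174 only when they receive Ps with -483 + 9·Ps = 174, i.e. Ps = 73.
s = Ps − Pb = 73 − 41 = 32.

Required subsidy s = $32 per unit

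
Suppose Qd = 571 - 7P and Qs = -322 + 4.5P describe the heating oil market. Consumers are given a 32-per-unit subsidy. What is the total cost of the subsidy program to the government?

Government cost = 84704/23

Pre-subsidy: 571 - 7P = -322 + 4.5P gives P* = 1786/23, Q* = 631/23.
With the rebate, buyers effectively pay Pb = Ps − 32, where Ps is the price sellers receive.
Demand in terms of Ps becomes Qd = 571 − 7(Ps − 32) = 795 - 7Ps. Setting this equal to supply: 795 - 7Ps = -322 + 4.5Ps, so Ps = 2234/23.
Buyers pay Pb = 2234/23 − 32 = 1498/23; Q' = -322 + 4.5·(2234/23) = 2647/23.
Government outlay = subsidy × quantity = 32 × 2647/23 = 84704/23.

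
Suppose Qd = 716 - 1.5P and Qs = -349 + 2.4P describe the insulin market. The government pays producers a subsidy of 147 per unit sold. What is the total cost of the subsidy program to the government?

Pre-subsidy: 716 - 1.5P = -349 + 2.4P gives P* = 3550/13, Q* = 3983/13.
With the subsidy, sellers receive Ps = Pb + 147 for each unit, where Pb is the price buyers pay.
Supply in terms of Pb becomes Qs = -349 + 2.4(Pb + 147) = 3.8 + 2.4Pb. Setting this equal to demand: 716 - 1.5Pb = 3.8 + 2.4Pb, so Pb = 2374/13.
Sellers receive Ps = 2374/13 + 147 = 4285/13; Q' = 716 − 1.5·(2374/13) = 5747/13.
Government outlay = subsidy × quantity = 147 × 5747/13 = 844809/13.

Government cost = 844809/13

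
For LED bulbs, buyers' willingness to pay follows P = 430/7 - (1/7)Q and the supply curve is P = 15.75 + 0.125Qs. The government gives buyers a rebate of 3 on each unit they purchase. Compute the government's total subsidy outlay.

Government cost = 545.2

Pre-subsidy: 430/7 - (1/7)Q = 15.75 + 0.125Q gives Q* = 2558/15 and P* = 556/15.
With the rebate, buyers effectively pay Pb = Ps − 3, where Ps is the price sellers receive.
On the curves, Pb = 430/7 - (1/7)Q and Ps = 15.75 + 0.125Q; the wedge Ps − Pb = 3 gives 15.75 + 0.125Q − (430/7 - (1/7)Q) = 3, so Q' = 2726/15.
Then Pb = 430/7 − (1/7)·(2726/15) = 532/15 and Ps = 15.75 + 0.125·(2726/15) = 577/15.
Government outlay = subsidy × quantity = 3 × 2726/15 = 545.2.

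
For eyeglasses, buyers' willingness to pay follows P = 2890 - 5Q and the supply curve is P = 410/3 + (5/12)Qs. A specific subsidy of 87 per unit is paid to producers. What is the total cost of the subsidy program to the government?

Government cost = 2965308/65

Pre-subsidy: 2890 - 5Q = 410/3 + (5/12)Q gives Q* = 6608/13 and P* = 4530/13.
With the subsidy, sellers receive Ps = Pb + 87 for each unit, where Pb is the price buyers pay.
On the curves, Pb = 2890 - 5Q and Ps = 410/3 + (5/12)Q; the wedge Ps − Pb = 87 gives 410/3 + (5/12)Q − (2890 - 5Q) = 87, so Q' = 34084/65.
Then Pb = 2890 − 5·(34084/65) = 3486/13 and Ps = 410/3 + (5/12)·(34084/65) = 4617/13.
Government outlay = subsidy × quantity = 87 × 34084/65 = 2965308/65.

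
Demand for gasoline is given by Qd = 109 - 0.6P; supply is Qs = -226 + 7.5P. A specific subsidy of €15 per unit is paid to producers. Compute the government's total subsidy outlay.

Government cost = 12490/9

Pre-subsidy: 109 - 0.6P = -226 + 7.5P gives P* = 3350/81, Q* = 2273/27.
With the subsidy, sellers receive Ps = Pb + 15 for each unit, where Pb is the price buyers pay.
Supply in terms of Pb becomes Qs = -226 + 7.5(Pb + 15) = -113.5 + 7.5Pb. Setting this equal to demand: 109 - 0.6Pb = -113.5 + 7.5Pb, so Pb = 2225/81.
Sellers receive Ps = 2225/81 + 15 = 3440/81; Q' = 109 − 0.6·(2225/81) = 2498/27.
Government outlay = subsidy × quantity = 15 × 2498/27 = 12490/9.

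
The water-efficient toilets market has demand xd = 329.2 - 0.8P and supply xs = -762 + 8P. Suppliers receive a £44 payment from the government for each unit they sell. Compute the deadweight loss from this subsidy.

Pre-subsidy: 329.2 - 0.8P = -762 + 8P gives P* = 124, x* = 230.
With the subsidy, sellers receive Ps = Pb + 44 for each unit, where Pb is the price buyers pay.
Supply in terms of Pb becomes xs = -762 + 8(Pb + 44) = -410 + 8Pb. Setting this equal to demand: 329.2 - 0.8Pb = -410 + 8Pb, so Pb = 84.
Sellers receive Ps = 84 + 44 = 128; x' = 329.2 − 0.8·84 = 262.
The subsidy expands output by 262 − 230 = 32 past the efficient level; on those units the gap between marginal cost and willingness to pay runs from 0 up to 44.
DWL = ½ × 44 × 32 = 704.

Deadweight loss = £704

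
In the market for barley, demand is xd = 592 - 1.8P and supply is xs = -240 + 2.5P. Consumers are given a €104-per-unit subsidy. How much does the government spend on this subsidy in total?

Pre-subsidy: 592 - 1.8P = -240 + 2.5P gives P* = 8320/43, x* = 10480/43.
With the rebate, buyers effectively pay Pb = Ps − 104, where Ps is the price sellers receive.
Demand in terms of Ps becomes xd = 592 − 1.8(Ps − 104) = 779.2 - 1.8Ps. Setting this equal to supply: 779.2 - 1.8Ps = -240 + 2.5Ps, so Ps = 10192/43.
Buyers pay Pb = 10192/43 − 104 = 5720/43; x' = -240 + 2.5·(10192/43) = 15160/43.
Government outlay = subsidy × quantity = 104 × 15160/43 = 1576640/43.

Government cost = 1576640/43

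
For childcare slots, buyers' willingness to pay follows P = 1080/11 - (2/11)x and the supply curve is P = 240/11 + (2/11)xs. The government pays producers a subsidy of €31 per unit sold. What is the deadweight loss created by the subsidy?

Deadweight loss = €1321.375

Pre-subsidy: 1080/11 - (2/11)x = 240/11 + (2/11)x gives x* = 210 and P* = 60.
With the subsidy, sellers receive Ps = Pb + 31 for each unit, where Pb is the price buyers pay.
On the curves, Pb = 1080/11 - (2/11)x and Ps = 240/11 + (2/11)x; the wedge Ps − Pb = 31 gives 240/11 + (2/11)x − (1080/11 - (2/11)x) = 31, so x' = 295.25.
Then Pb = 1080/11 − (2/11)·295.25 = 44.5 and Ps = 240/11 + (2/11)·295.25 = 75.5.
The subsidy expands output by 295.25 − 210 = 85.25 past the efficient level; on those units the gap between marginal cost and willingness to pay runs from 0 up to 31.
DWL = ½ × 31 × 85.25 = 1321.375.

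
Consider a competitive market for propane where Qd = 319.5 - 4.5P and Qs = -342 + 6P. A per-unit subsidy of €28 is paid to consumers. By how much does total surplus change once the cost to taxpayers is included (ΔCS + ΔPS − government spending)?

Net change in total surplus = -€1008

Pre-subsidy: 319.5 - 4.5P = -342 + 6P gives P* = 63, Q* = 36.
With the rebate, buyers effectively pay Pb = Ps − 28, where Ps is the price sellers receive.
Demand in terms of Ps becomes Qd = 319.5 − 4.5(Ps − 28) = 445.5 - 4.5Ps. Setting this equal to supply: 445.5 - 4.5Ps = -342 + 6Ps, so Ps = 75.
Buyers pay Pb = 75 − 28 = 47; Q' = -342 + 6·75 = 108.
ΔCS = ½(36 + 108)(63 − 47) = 1152; ΔPS = ½(36 + 108)(75 − 63) = 864.
Government spending = 28 × 108 = 3024.
Net change = 1152 + 864 − 3024 = -1008. The loss equals the DWL triangle ½·28·72.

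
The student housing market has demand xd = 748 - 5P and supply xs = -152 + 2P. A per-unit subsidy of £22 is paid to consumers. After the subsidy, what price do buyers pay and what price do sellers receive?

Pre-subsidy: 748 - 5P = -152 + 2P gives P* = 900/7, x* = 736/7.
With the rebate, buyers effectively pay Pb = Ps − 22, where Ps is the price sellers receive.
Demand in terms of Ps becomes xd = 748 − 5(Ps − 22) = 858 - 5Ps. Setting this equal to supply: 858 - 5Ps = -152 + 2Ps, so Ps = 1010/7.
Buyers pay Pb = 1010/7 − 22 = 856/7; x' = -152 + 2·(1010/7) = 956/7.

Buyers pay 856/7; sellers receive 1010/7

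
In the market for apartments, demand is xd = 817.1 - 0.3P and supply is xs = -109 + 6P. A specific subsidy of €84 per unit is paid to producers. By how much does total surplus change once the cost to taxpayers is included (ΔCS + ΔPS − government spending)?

Pre-subsidy: 817.1 - 0.3P = -109 + 6P gives P* = 147, x* = 773.
With the subsidy, sellers receive Ps = Pb + 84 for each unit, where Pb is the price buyers pay.
Supply in terms of Pb becomes xs = -109 + 6(Pb + 84) = 395 + 6Pb. Setting this equal to demand: 817.1 - 0.3Pb = 395 + 6Pb, so Pb = 67.
Sellers receive Ps = 67 + 84 = 151; x' = 817.1 − 0.3·67 = 797.
ΔCS = ½(773 + 797)(147 − 67) = 62800; ΔPS = ½(773 + 797)(151 − 147) = 3140.
Government spending = 84 × 797 = 66948.
Net change = 62800 + 3140 − 66948 = -1008. The loss equals the DWL triangle ½·84·24.

Net change in total surplus = -€1008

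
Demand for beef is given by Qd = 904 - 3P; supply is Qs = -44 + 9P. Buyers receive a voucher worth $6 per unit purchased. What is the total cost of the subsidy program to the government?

Government cost = $4083

Pre-subsidy: 904 - 3P = -44 + 9P gives P* = 79, Q* = 667.
With the rebate, buyers effectively pay Pb = Ps − 6, where Ps is the price sellers receive.
Demand in terms of Ps becomes Qd = 904 − 3(Ps − 6) = 922 - 3Ps. Setting this equal to supply: 922 - 3Ps = -44 + 9Ps, so Ps = 80.5.
Buyers pay Pb = 80.5 − 6 = 74.5; Q' = -44 + 9·80.5 = 680.5.
Government outlay = subsidy × quantity = 6 × 680.5 = 4083.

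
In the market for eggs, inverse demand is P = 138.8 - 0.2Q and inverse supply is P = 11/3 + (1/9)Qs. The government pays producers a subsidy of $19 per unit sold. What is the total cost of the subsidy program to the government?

Government cost = 65892/7

Pre-subsidy: 138.8 - 0.2Q = 11/3 + (1/9)Q gives Q* = 6081/14 and P* = 727/14.
With the subsidy, sellers receive Ps = Pb + 19 for each unit, where Pb is the price buyers pay.
On the curves, Pb = 138.8 - 0.2Q and Ps = 11/3 + (1/9)Q; the wedge Ps − Pb = 19 gives 11/3 + (1/9)Q − (138.8 - 0.2Q) = 19, so Q' = 3468/7.
Then Pb = 138.8 − 0.2·(3468/7) = 278/7 and Ps = 11/3 + (1/9)·(3468/7) = 411/7.
Government outlay = subsidy × quantity = 19 × 3468/7 = 65892/7.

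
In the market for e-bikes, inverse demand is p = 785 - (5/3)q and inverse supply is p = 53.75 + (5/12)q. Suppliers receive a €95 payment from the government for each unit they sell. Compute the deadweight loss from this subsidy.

Pre-subsidy: 785 - (5/3)q = 53.75 + (5/12)q gives q* = 351 and p* = 200.
With the subsidy, sellers receive ps = pb + 95 for each unit, where pb is the price buyers pay.
On the curves, pb = 785 - (5/3)q and ps = 53.75 + (5/12)q; the wedge ps − pb = 95 gives 53.75 + (5/12)q − (785 - (5/3)q) = 95, so q' = 396.6.
Then pb = 785 − (5/3)·396.6 = 124 and ps = 53.75 + (5/12)·396.6 = 219.
The subsidy expands output by 396.6 − 351 = 45.6 past the efficient level; on those units the gap between marginal cost and willingness to pay runs from 0 up to 95.
DWL = ½ × 95 × 45.6 = 2166.

Deadweight loss = €2166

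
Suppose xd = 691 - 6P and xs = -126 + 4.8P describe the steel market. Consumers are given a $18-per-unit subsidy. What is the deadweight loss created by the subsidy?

Deadweight loss = $432

Pre-subsidy: 691 - 6P = -126 + 4.8P gives P* = 4085/54, x* = 2134/9.
With the rebate, buyers effectively pay Pb = Ps − 18, where Ps is the price sellers receive.
Demand in terms of Ps becomes xd = 691 − 6(Ps − 18) = 799 - 6Ps. Setting this equal to supply: 799 - 6Ps = -126 + 4.8Ps, so Ps = 4625/54.
Buyers pay Pb = 4625/54 − 18 = 3653/54; x' = -126 + 4.8·(4625/54) = 2566/9.
The subsidy expands output by 2566/9 − 2134/9 = 48 past the efficient level; on those units the gap between marginal cost and willingness to pay runs from 0 up to 18.
DWL = ½ × 18 × 48 = 432.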